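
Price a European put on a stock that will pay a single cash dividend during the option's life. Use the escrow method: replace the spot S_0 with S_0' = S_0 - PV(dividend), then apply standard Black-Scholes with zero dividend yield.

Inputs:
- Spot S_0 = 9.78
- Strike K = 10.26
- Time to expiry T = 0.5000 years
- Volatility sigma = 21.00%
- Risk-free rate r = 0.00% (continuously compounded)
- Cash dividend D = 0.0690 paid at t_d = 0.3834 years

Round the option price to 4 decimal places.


Answer: Price = 0.9055

Derivation:
PV(D) = D * exp(-r * t_d) = 0.0690 * 1.00000000 = 0.06900000
S_0' = S_0 - PV(D) = 9.7800 - 0.06900000 = 9.71100000
d1 = (ln(S_0'/K) + (r + sigma^2/2)*T) / (sigma*sqrt(T)) = -0.29609979
d2 = d1 - sigma*sqrt(T) = -0.44459222
exp(-rT) = 1.00000000
N(-d1) = 0.61642306; N(-d2) = 0.67169276
P = K * exp(-rT) * N(-d2) - S_0' * N(-d1) = 10.2600 * 1.00000000 * 0.67169276 - 9.71100000 * 0.61642306 = 0.9055


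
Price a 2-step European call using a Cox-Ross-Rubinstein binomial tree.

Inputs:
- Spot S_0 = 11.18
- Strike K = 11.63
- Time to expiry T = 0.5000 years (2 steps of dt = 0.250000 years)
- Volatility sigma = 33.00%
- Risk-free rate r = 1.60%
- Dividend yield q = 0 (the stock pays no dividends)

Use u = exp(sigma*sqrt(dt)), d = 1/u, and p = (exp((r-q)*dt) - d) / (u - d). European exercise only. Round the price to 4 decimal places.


Answer: Price = V(0,0) = 0.8627

Derivation:
dt = T/N = 0.250000
u = exp(sigma*sqrt(dt)) = 1.179393; d = 1/u = 0.847894
p = (exp((r-q)*dt) - d) / (u - d) = 0.470934
Discount per step: exp(-r*dt) = 0.996008
Stock lattice S(k, i) with i counting down-moves:
  k=0: S(0,0) = 11.1800
  k=1: S(1,0) = 13.1856; S(1,1) = 9.4795
  k=2: S(2,0) = 15.5510; S(2,1) = 11.1800; S(2,2) = 8.0376
Terminal payoffs V(N, i) = max(S_T - K, 0):
  V(2,0) = 3.921024; V(2,1) = 0.000000; V(2,2) = 0.000000
Backward induction: V(k, i) = exp(-r*dt) * [p * V(k+1, i) + (1-p) * V(k+1, i+1)].
  V(1,0) = exp(-r*dt) * [p*3.921024 + (1-p)*0.000000] = 1.839171
  V(1,1) = exp(-r*dt) * [p*0.000000 + (1-p)*0.000000] = 0.000000
  V(0,0) = exp(-r*dt) * [p*1.839171 + (1-p)*0.000000] = 0.862671


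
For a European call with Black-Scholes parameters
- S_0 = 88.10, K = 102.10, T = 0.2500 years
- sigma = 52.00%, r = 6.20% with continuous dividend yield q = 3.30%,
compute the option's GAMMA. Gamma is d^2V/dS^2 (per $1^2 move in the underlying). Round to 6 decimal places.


d1 = -0.4093468932; d2 = -0.6693468932
phi(d1) = 0.3668798119; exp(-qT) = 0.9917839379; exp(-rT) = 0.9846195068
Gamma = exp(-qT) * phi(d1) / (S * sigma * sqrt(T)) = 0.9917839379 * 0.3668798119 / (88.1000 * 0.5200 * 0.5000000000) = 0.015885

Answer: Gamma = 0.015885


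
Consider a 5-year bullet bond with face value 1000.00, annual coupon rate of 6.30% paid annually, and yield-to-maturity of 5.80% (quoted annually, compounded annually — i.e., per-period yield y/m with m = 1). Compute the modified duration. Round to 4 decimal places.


Answer: Modified duration = 4.2041

Derivation:
Coupon per period c = face * coupon_rate / m = 63.000000
Periods per year m = 1; per-period yield y/m = 0.058000
Number of cashflows N = 5
Cashflows (t years, CF_t, discount factor 1/(1+y/m)^(m*t), PV):
  t = 1.0000: CF_t = 63.000000, DF = 0.945180, PV = 59.546314
  t = 2.0000: CF_t = 63.000000, DF = 0.893364, PV = 56.281960
  t = 3.0000: CF_t = 63.000000, DF = 0.844390, PV = 53.196560
  t = 4.0000: CF_t = 63.000000, DF = 0.798100, PV = 50.280302
  t = 5.0000: CF_t = 1063.000000, DF = 0.754348, PV = 801.871773
Price P = sum_t PV_t = 1021.176909
First compute Macaulay numerator sum_t t * PV_t:
  t * PV_t at t = 1.0000: 59.546314
  t * PV_t at t = 2.0000: 112.563920
  t * PV_t at t = 3.0000: 159.589679
  t * PV_t at t = 4.0000: 201.121209
  t * PV_t at t = 5.0000: 4009.358865
Macaulay duration D = 4542.179987 / 1021.176909 = 4.447985
Modified duration = D / (1 + y/m) = 4.447985 / (1 + 0.058000) = 4.204145


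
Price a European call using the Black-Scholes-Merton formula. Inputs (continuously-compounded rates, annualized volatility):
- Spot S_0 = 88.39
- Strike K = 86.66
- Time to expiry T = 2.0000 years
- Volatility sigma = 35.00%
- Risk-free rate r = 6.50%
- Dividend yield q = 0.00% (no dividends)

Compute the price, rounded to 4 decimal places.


d1 = (ln(S/K) + (r - q + 0.5*sigma^2) * T) / (sigma * sqrt(T)) = 0.55006124
d2 = d1 - sigma * sqrt(T) = 0.05508650
exp(-rT) = 0.87809543; exp(-qT) = 1.00000000
C = S_0 * exp(-qT) * N(d1) - K * exp(-rT) * N(d2)
N(d1) = 0.70886132; N(d2) = 0.52196522
C = 88.3900 * 1.00000000 * 0.70886132 - 86.6600 * 0.87809543 * 0.52196522 = 22.9369

Answer: Price = 22.9369


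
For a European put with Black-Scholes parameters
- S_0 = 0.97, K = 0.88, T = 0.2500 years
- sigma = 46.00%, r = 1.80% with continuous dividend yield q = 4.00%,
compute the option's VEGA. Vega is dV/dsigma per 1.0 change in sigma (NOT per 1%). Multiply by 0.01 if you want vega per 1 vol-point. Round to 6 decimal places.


Answer: Vega = 0.167818

Derivation:
d1 = 0.5144528871; d2 = 0.2844528871
phi(d1) = 0.3494938131; exp(-qT) = 0.9900498337; exp(-rT) = 0.9955101098
Vega = S * exp(-qT) * phi(d1) * sqrt(T) = 0.9700 * 0.9900498337 * 0.3494938131 * 0.5000000000 = 0.167818


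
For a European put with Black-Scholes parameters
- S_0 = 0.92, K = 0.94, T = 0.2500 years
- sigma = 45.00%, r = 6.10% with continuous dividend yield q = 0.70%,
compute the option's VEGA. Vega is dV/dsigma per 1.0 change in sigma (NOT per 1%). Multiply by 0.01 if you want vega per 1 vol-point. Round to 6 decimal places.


d1 = 0.0769168657; d2 = -0.1480831343
phi(d1) = 0.3977639121; exp(-qT) = 0.9982515304; exp(-rT) = 0.9848656924
Vega = S * exp(-qT) * phi(d1) * sqrt(T) = 0.9200 * 0.9982515304 * 0.3977639121 * 0.5000000000 = 0.182651

Answer: Vega = 0.182651


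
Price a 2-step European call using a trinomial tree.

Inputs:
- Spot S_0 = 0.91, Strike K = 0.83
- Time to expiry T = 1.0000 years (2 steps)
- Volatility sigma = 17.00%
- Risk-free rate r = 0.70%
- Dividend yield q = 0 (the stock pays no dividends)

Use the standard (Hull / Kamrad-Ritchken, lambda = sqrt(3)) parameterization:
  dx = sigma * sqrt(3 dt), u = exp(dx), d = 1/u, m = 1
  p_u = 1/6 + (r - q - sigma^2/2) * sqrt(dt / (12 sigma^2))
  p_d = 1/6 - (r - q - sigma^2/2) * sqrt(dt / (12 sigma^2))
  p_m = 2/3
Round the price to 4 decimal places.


dt = T/N = 0.500000; dx = sigma*sqrt(3*dt) = 0.208207
u = exp(dx) = 1.231468; d = 1/u = 0.812039
p_u = 0.157721, p_m = 0.666667, p_d = 0.175612
Discount per step: exp(-r*dt) = 0.996506
Stock lattice S(k, j) with j the centered position index:
  k=0: S(0,+0) = 0.9100
  k=1: S(1,-1) = 0.7390; S(1,+0) = 0.9100; S(1,+1) = 1.1206
  k=2: S(2,-2) = 0.6001; S(2,-1) = 0.7390; S(2,+0) = 0.9100; S(2,+1) = 1.1206; S(2,+2) = 1.3800
Terminal payoffs V(N, j) = max(S_T - K, 0):
  V(2,-2) = 0.000000; V(2,-1) = 0.000000; V(2,+0) = 0.080000; V(2,+1) = 0.290636; V(2,+2) = 0.550026
Backward induction: V(k, j) = exp(-r*dt) * [p_u * V(k+1, j+1) + p_m * V(k+1, j) + p_d * V(k+1, j-1)]
  V(1,-1) = exp(-r*dt) * [p_u*0.080000 + p_m*0.000000 + p_d*0.000000] = 0.012574
  V(1,+0) = exp(-r*dt) * [p_u*0.290636 + p_m*0.080000 + p_d*0.000000] = 0.098826
  V(1,+1) = exp(-r*dt) * [p_u*0.550026 + p_m*0.290636 + p_d*0.080000] = 0.293528
  V(0,+0) = exp(-r*dt) * [p_u*0.293528 + p_m*0.098826 + p_d*0.012574] = 0.113988

Answer: Price = V(0,0) = 0.1140


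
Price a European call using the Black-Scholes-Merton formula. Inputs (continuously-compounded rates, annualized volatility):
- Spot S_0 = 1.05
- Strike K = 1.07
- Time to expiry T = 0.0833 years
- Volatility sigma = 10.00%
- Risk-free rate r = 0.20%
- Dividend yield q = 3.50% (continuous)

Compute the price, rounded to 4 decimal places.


Answer: Price = 0.0040

Derivation:
d1 = (ln(S/K) + (r - q + 0.5*sigma^2) * T) / (sigma * sqrt(T)) = -0.73456710
d2 = d1 - sigma * sqrt(T) = -0.76342884
exp(-rT) = 0.99983341; exp(-qT) = 0.99708875
C = S_0 * exp(-qT) * N(d1) - K * exp(-rT) * N(d2)
N(d1) = 0.23130159; N(d2) = 0.22260384
C = 1.0500 * 0.99708875 * 0.23130159 - 1.0700 * 0.99983341 * 0.22260384 = 0.0040


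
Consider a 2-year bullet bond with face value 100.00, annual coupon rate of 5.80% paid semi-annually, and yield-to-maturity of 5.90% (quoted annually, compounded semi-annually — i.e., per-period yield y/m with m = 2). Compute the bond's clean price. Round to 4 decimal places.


Coupon per period c = face * coupon_rate / m = 2.900000
Periods per year m = 2; per-period yield y/m = 0.029500
Number of cashflows N = 4
Cashflows (t years, CF_t, discount factor 1/(1+y/m)^(m*t), PV):
  t = 0.5000: CF_t = 2.900000, DF = 0.971345, PV = 2.816901
  t = 1.0000: CF_t = 2.900000, DF = 0.943512, PV = 2.736184
  t = 1.5000: CF_t = 2.900000, DF = 0.916476, PV = 2.657779
  t = 2.0000: CF_t = 102.900000, DF = 0.890214, PV = 91.603058
Price P = sum_t PV_t = 99.813923

Answer: Price = 99.8139


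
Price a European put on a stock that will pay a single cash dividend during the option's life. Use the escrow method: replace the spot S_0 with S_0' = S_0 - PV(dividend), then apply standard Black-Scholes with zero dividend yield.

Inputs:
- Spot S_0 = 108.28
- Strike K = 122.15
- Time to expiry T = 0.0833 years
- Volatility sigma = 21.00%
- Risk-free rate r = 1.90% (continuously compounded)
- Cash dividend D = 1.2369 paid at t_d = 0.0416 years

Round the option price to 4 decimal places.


Answer: Price = 14.9515

Derivation:
PV(D) = D * exp(-r * t_d) = 1.2369 * 0.99920991 = 1.23592274
S_0' = S_0 - PV(D) = 108.2800 - 1.23592274 = 107.04407726
d1 = (ln(S_0'/K) + (r + sigma^2/2)*T) / (sigma*sqrt(T)) = -2.12160341
d2 = d1 - sigma*sqrt(T) = -2.18221307
exp(-rT) = 0.99841855
N(-d1) = 0.98306447; N(-d2) = 0.98545309
P = K * exp(-rT) * N(-d2) - S_0' * N(-d1) = 122.1500 * 0.99841855 * 0.98545309 - 107.04407726 * 0.98306447 = 14.9515


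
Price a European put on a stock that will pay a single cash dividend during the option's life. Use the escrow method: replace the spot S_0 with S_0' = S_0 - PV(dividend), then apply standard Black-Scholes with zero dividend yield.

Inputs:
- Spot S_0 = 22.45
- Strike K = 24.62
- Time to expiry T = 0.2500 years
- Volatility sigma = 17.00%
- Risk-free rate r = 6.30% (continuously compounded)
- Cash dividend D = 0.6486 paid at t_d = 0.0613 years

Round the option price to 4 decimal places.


PV(D) = D * exp(-r * t_d) = 0.6486 * 0.99614555 = 0.64610000
S_0' = S_0 - PV(D) = 22.4500 - 0.64610000 = 21.80390000
d1 = (ln(S_0'/K) + (r + sigma^2/2)*T) / (sigma*sqrt(T)) = -1.20126786
d2 = d1 - sigma*sqrt(T) = -1.28626786
exp(-rT) = 0.98437338
N(-d1) = 0.88517634; N(-d2) = 0.90082520
P = K * exp(-rT) * N(-d2) - S_0' * N(-d1) = 24.6200 * 0.98437338 * 0.90082520 - 21.80390000 * 0.88517634 = 2.5314

Answer: Price = 2.5314


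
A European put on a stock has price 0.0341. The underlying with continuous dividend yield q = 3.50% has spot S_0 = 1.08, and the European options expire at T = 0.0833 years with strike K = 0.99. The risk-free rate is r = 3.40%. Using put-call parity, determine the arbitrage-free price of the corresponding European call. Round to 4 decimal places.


Answer: Call price = 0.1238

Derivation:
Put-call parity: C - P = S_0 * exp(-qT) - K * exp(-rT).
S_0 * exp(-qT) = 1.0800 * 0.99708875 = 1.07685585
K * exp(-rT) = 0.9900 * 0.99717181 = 0.98720009
C = P + S*exp(-qT) - K*exp(-rT)
C = 0.0341 + 1.07685585 - 0.98720009 = 0.1238


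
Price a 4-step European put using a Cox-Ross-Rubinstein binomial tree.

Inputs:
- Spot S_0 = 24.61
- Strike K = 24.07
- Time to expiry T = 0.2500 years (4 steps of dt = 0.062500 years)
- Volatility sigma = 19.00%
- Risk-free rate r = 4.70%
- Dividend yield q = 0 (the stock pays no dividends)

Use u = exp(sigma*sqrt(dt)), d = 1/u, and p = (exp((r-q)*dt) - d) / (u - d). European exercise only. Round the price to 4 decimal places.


Answer: Price = V(0,0) = 0.5824

Derivation:
dt = T/N = 0.062500
u = exp(sigma*sqrt(dt)) = 1.048646; d = 1/u = 0.953610
p = (exp((r-q)*dt) - d) / (u - d) = 0.519082
Discount per step: exp(-r*dt) = 0.997067
Stock lattice S(k, i) with i counting down-moves:
  k=0: S(0,0) = 24.6100
  k=1: S(1,0) = 25.8072; S(1,1) = 23.4684
  k=2: S(2,0) = 27.0626; S(2,1) = 24.6100; S(2,2) = 22.3797
  k=3: S(3,0) = 28.3791; S(3,1) = 25.8072; S(3,2) = 23.4684; S(3,3) = 21.3415
  k=4: S(4,0) = 29.7596; S(4,1) = 27.0626; S(4,2) = 24.6100; S(4,3) = 22.3797; S(4,4) = 20.3515
Terminal payoffs V(N, i) = max(K - S_T, 0):
  V(4,0) = 0.000000; V(4,1) = 0.000000; V(4,2) = 0.000000; V(4,3) = 1.690332; V(4,4) = 3.718536
Backward induction: V(k, i) = exp(-r*dt) * [p * V(k+1, i) + (1-p) * V(k+1, i+1)].
  V(3,0) = exp(-r*dt) * [p*0.000000 + (1-p)*0.000000] = 0.000000
  V(3,1) = exp(-r*dt) * [p*0.000000 + (1-p)*0.000000] = 0.000000
  V(3,2) = exp(-r*dt) * [p*0.000000 + (1-p)*1.690332] = 0.810527
  V(3,3) = exp(-r*dt) * [p*1.690332 + (1-p)*3.718536] = 2.657912
  V(2,0) = exp(-r*dt) * [p*0.000000 + (1-p)*0.000000] = 0.000000
  V(2,1) = exp(-r*dt) * [p*0.000000 + (1-p)*0.810527] = 0.388653
  V(2,2) = exp(-r*dt) * [p*0.810527 + (1-p)*2.657912] = 1.693984
  V(1,0) = exp(-r*dt) * [p*0.000000 + (1-p)*0.388653] = 0.186362
  V(1,1) = exp(-r*dt) * [p*0.388653 + (1-p)*1.693984] = 1.013429
  V(0,0) = exp(-r*dt) * [p*0.186362 + (1-p)*1.013429] = 0.582400


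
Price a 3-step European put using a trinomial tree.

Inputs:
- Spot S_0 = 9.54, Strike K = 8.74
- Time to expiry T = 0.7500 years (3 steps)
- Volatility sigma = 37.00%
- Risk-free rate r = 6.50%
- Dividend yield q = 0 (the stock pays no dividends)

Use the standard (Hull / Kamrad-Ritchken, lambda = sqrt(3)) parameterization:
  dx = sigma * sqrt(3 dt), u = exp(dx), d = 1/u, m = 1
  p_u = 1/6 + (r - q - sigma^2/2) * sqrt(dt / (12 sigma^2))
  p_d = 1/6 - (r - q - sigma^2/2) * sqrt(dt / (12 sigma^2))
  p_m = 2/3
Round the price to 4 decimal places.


dt = T/N = 0.250000; dx = sigma*sqrt(3*dt) = 0.320429
u = exp(dx) = 1.377719; d = 1/u = 0.725837
p_u = 0.165321, p_m = 0.666667, p_d = 0.168013
Discount per step: exp(-r*dt) = 0.983881
Stock lattice S(k, j) with j the centered position index:
  k=0: S(0,+0) = 9.5400
  k=1: S(1,-1) = 6.9245; S(1,+0) = 9.5400; S(1,+1) = 13.1434
  k=2: S(2,-2) = 5.0261; S(2,-1) = 6.9245; S(2,+0) = 9.5400; S(2,+1) = 13.1434; S(2,+2) = 18.1080
  k=3: S(3,-3) = 3.6481; S(3,-2) = 5.0261; S(3,-1) = 6.9245; S(3,+0) = 9.5400; S(3,+1) = 13.1434; S(3,+2) = 18.1080; S(3,+3) = 24.9477
Terminal payoffs V(N, j) = max(K - S_T, 0):
  V(3,-3) = 5.091904; V(3,-2) = 3.713948; V(3,-1) = 1.815512; V(3,+0) = 0.000000; V(3,+1) = 0.000000; V(3,+2) = 0.000000; V(3,+3) = 0.000000
Backward induction: V(k, j) = exp(-r*dt) * [p_u * V(k+1, j+1) + p_m * V(k+1, j) + p_d * V(k+1, j-1)]
  V(2,-2) = exp(-r*dt) * [p_u*1.815512 + p_m*3.713948 + p_d*5.091904] = 3.573075
  V(2,-1) = exp(-r*dt) * [p_u*0.000000 + p_m*1.815512 + p_d*3.713948] = 1.804764
  V(2,+0) = exp(-r*dt) * [p_u*0.000000 + p_m*0.000000 + p_d*1.815512] = 0.300112
  V(2,+1) = exp(-r*dt) * [p_u*0.000000 + p_m*0.000000 + p_d*0.000000] = 0.000000
  V(2,+2) = exp(-r*dt) * [p_u*0.000000 + p_m*0.000000 + p_d*0.000000] = 0.000000
  V(1,-1) = exp(-r*dt) * [p_u*0.300112 + p_m*1.804764 + p_d*3.573075] = 1.823242
  V(1,+0) = exp(-r*dt) * [p_u*0.000000 + p_m*0.300112 + p_d*1.804764] = 0.495185
  V(1,+1) = exp(-r*dt) * [p_u*0.000000 + p_m*0.000000 + p_d*0.300112] = 0.049610
  V(0,+0) = exp(-r*dt) * [p_u*0.049610 + p_m*0.495185 + p_d*1.823242] = 0.634262

Answer: Price = V(0,0) = 0.6343


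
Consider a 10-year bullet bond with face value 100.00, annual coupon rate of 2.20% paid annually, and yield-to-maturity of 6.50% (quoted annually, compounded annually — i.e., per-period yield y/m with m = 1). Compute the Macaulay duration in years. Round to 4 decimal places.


Answer: Macaulay duration = 8.8517 years

Derivation:
Coupon per period c = face * coupon_rate / m = 2.200000
Periods per year m = 1; per-period yield y/m = 0.065000
Number of cashflows N = 10
Cashflows (t years, CF_t, discount factor 1/(1+y/m)^(m*t), PV):
  t = 1.0000: CF_t = 2.200000, DF = 0.938967, PV = 2.065728
  t = 2.0000: CF_t = 2.200000, DF = 0.881659, PV = 1.939650
  t = 3.0000: CF_t = 2.200000, DF = 0.827849, PV = 1.821268
  t = 4.0000: CF_t = 2.200000, DF = 0.777323, PV = 1.710111
  t = 5.0000: CF_t = 2.200000, DF = 0.729881, PV = 1.605738
  t = 6.0000: CF_t = 2.200000, DF = 0.685334, PV = 1.507735
  t = 7.0000: CF_t = 2.200000, DF = 0.643506, PV = 1.415714
  t = 8.0000: CF_t = 2.200000, DF = 0.604231, PV = 1.329309
  t = 9.0000: CF_t = 2.200000, DF = 0.567353, PV = 1.248177
  t = 10.0000: CF_t = 102.200000, DF = 0.532726, PV = 54.444601
Price P = sum_t PV_t = 69.088030
Macaulay numerator sum_t t * PV_t:
  t * PV_t at t = 1.0000: 2.065728
  t * PV_t at t = 2.0000: 3.879301
  t * PV_t at t = 3.0000: 5.463804
  t * PV_t at t = 4.0000: 6.840443
  t * PV_t at t = 5.0000: 8.028689
  t * PV_t at t = 6.0000: 9.046410
  t * PV_t at t = 7.0000: 9.909996
  t * PV_t at t = 8.0000: 10.634469
  t * PV_t at t = 9.0000: 11.233594
  t * PV_t at t = 10.0000: 544.446008
Macaulay duration D = (sum_t t * PV_t) / P = 611.548442 / 69.088030 = 8.851728


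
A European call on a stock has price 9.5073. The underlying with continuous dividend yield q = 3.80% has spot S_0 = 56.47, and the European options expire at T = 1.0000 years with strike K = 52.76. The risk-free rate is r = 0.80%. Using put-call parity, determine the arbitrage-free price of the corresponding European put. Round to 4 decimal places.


Put-call parity: C - P = S_0 * exp(-qT) - K * exp(-rT).
S_0 * exp(-qT) = 56.4700 * 0.96271294 = 54.36439977
K * exp(-rT) = 52.7600 * 0.99203191 = 52.33960383
P = C - S*exp(-qT) + K*exp(-rT)
P = 9.5073 - 54.36439977 + 52.33960383 = 7.4825

Answer: Put price = 7.4825


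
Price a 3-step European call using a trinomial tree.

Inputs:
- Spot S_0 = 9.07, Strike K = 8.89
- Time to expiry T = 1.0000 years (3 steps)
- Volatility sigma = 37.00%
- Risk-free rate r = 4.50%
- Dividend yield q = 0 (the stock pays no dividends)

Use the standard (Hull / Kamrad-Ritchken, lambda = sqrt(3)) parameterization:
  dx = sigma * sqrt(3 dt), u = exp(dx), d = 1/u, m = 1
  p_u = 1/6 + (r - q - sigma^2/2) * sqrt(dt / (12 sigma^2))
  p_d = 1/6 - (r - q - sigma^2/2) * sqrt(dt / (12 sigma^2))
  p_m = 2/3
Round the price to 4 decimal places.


Answer: Price = V(0,0) = 1.5057

Derivation:
dt = T/N = 0.333333; dx = sigma*sqrt(3*dt) = 0.370000
u = exp(dx) = 1.447735; d = 1/u = 0.690734
p_u = 0.156104, p_m = 0.666667, p_d = 0.177230
Discount per step: exp(-r*dt) = 0.985112
Stock lattice S(k, j) with j the centered position index:
  k=0: S(0,+0) = 9.0700
  k=1: S(1,-1) = 6.2650; S(1,+0) = 9.0700; S(1,+1) = 13.1310
  k=2: S(2,-2) = 4.3274; S(2,-1) = 6.2650; S(2,+0) = 9.0700; S(2,+1) = 13.1310; S(2,+2) = 19.0101
  k=3: S(3,-3) = 2.9891; S(3,-2) = 4.3274; S(3,-1) = 6.2650; S(3,+0) = 9.0700; S(3,+1) = 13.1310; S(3,+2) = 19.0101; S(3,+3) = 27.5216
Terminal payoffs V(N, j) = max(S_T - K, 0):
  V(3,-3) = 0.000000; V(3,-2) = 0.000000; V(3,-1) = 0.000000; V(3,+0) = 0.180000; V(3,+1) = 4.240953; V(3,+2) = 10.120135; V(3,+3) = 18.631631
Backward induction: V(k, j) = exp(-r*dt) * [p_u * V(k+1, j+1) + p_m * V(k+1, j) + p_d * V(k+1, j-1)]
  V(2,-2) = exp(-r*dt) * [p_u*0.000000 + p_m*0.000000 + p_d*0.000000] = 0.000000
  V(2,-1) = exp(-r*dt) * [p_u*0.180000 + p_m*0.000000 + p_d*0.000000] = 0.027680
  V(2,+0) = exp(-r*dt) * [p_u*4.240953 + p_m*0.180000 + p_d*0.000000] = 0.770385
  V(2,+1) = exp(-r*dt) * [p_u*10.120135 + p_m*4.240953 + p_d*0.180000] = 4.372905
  V(2,+2) = exp(-r*dt) * [p_u*18.631631 + p_m*10.120135 + p_d*4.240953] = 10.251907
  V(1,-1) = exp(-r*dt) * [p_u*0.770385 + p_m*0.027680 + p_d*0.000000] = 0.136648
  V(1,+0) = exp(-r*dt) * [p_u*4.372905 + p_m*0.770385 + p_d*0.027680] = 1.183240
  V(1,+1) = exp(-r*dt) * [p_u*10.251907 + p_m*4.372905 + p_d*0.770385] = 4.582903
  V(0,+0) = exp(-r*dt) * [p_u*4.582903 + p_m*1.183240 + p_d*0.136648] = 1.505697


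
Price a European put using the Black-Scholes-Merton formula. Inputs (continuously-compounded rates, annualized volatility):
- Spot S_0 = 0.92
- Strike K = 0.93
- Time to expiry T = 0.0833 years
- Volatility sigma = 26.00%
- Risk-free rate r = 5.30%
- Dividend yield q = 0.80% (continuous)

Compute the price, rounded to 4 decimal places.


d1 = (ln(S/K) + (r - q + 0.5*sigma^2) * T) / (sigma * sqrt(T)) = -0.05659444
d2 = d1 - sigma * sqrt(T) = -0.13163496
exp(-rT) = 0.99559483; exp(-qT) = 0.99933382
P = K * exp(-rT) * N(-d2) - S_0 * exp(-qT) * N(-d1)
N(-d1) = 0.52256587; N(-d2) = 0.55236348
P = 0.9300 * 0.99559483 * 0.55236348 - 0.9200 * 0.99933382 * 0.52256587 = 0.0310

Answer: Price = 0.0310


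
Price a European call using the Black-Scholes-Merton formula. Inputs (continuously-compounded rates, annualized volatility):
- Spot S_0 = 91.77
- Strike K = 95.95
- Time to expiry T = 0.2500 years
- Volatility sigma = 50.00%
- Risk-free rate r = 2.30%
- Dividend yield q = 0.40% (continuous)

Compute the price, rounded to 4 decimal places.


d1 = (ln(S/K) + (r - q + 0.5*sigma^2) * T) / (sigma * sqrt(T)) = -0.03416710
d2 = d1 - sigma * sqrt(T) = -0.28416710
exp(-rT) = 0.99426650; exp(-qT) = 0.99900050
C = S_0 * exp(-qT) * N(d1) - K * exp(-rT) * N(d2)
N(d1) = 0.48637195; N(d2) = 0.38814116
C = 91.7700 * 0.99900050 * 0.48637195 - 95.9500 * 0.99426650 * 0.38814116 = 7.5611

Answer: Price = 7.5611


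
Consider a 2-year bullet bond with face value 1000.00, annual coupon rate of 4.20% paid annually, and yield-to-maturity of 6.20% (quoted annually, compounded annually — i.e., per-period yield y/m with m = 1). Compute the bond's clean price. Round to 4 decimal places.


Coupon per period c = face * coupon_rate / m = 42.000000
Periods per year m = 1; per-period yield y/m = 0.062000
Number of cashflows N = 2
Cashflows (t years, CF_t, discount factor 1/(1+y/m)^(m*t), PV):
  t = 1.0000: CF_t = 42.000000, DF = 0.941620, PV = 39.548023
  t = 2.0000: CF_t = 1042.000000, DF = 0.886647, PV = 923.886637
Price P = sum_t PV_t = 963.434659

Answer: Price = 963.4347


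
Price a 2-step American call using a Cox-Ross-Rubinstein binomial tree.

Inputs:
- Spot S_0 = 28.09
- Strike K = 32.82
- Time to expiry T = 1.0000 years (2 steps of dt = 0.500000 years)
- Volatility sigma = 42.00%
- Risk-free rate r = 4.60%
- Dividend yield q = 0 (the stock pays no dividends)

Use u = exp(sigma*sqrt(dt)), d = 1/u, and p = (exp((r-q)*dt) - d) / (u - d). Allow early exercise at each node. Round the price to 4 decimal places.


dt = T/N = 0.500000
u = exp(sigma*sqrt(dt)) = 1.345795; d = 1/u = 0.743055
p = (exp((r-q)*dt) - d) / (u - d) = 0.464896
Discount per step: exp(-r*dt) = 0.977262
Stock lattice S(k, i) with i counting down-moves:
  k=0: S(0,0) = 28.0900
  k=1: S(1,0) = 37.8034; S(1,1) = 20.8724
  k=2: S(2,0) = 50.8756; S(2,1) = 28.0900; S(2,2) = 15.5094
Terminal payoffs V(N, i) = max(S_T - K, 0):
  V(2,0) = 18.055595; V(2,1) = 0.000000; V(2,2) = 0.000000
Backward induction: V(k, i) = exp(-r*dt) * [p * V(k+1, i) + (1-p) * V(k+1, i+1)]; then take max(V_cont, immediate exercise) for American.
  V(1,0) = exp(-r*dt) * [p*18.055595 + (1-p)*0.000000] = 8.203116; exercise = 4.983379; V(1,0) = max -> 8.203116
  V(1,1) = exp(-r*dt) * [p*0.000000 + (1-p)*0.000000] = 0.000000; exercise = 0.000000; V(1,1) = max -> 0.000000
  V(0,0) = exp(-r*dt) * [p*8.203116 + (1-p)*0.000000] = 3.726885; exercise = 0.000000; V(0,0) = max -> 3.726885

Answer: Price = V(0,0) = 3.7269


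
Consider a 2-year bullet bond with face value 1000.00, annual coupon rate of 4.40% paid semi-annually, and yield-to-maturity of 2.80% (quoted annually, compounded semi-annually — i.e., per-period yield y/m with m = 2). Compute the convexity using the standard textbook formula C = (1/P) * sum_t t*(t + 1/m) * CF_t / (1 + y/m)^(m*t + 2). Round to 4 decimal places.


Answer: Convexity = 4.6603

Derivation:
Coupon per period c = face * coupon_rate / m = 22.000000
Periods per year m = 2; per-period yield y/m = 0.014000
Number of cashflows N = 4
Cashflows (t years, CF_t, discount factor 1/(1+y/m)^(m*t), PV):
  t = 0.5000: CF_t = 22.000000, DF = 0.986193, PV = 21.696252
  t = 1.0000: CF_t = 22.000000, DF = 0.972577, PV = 21.396699
  t = 1.5000: CF_t = 22.000000, DF = 0.959149, PV = 21.101281
  t = 2.0000: CF_t = 1022.000000, DF = 0.945906, PV = 966.716377
Price P = sum_t PV_t = 1030.910609
Convexity numerator sum_t t*(t + 1/m) * CF_t / (1+y/m)^(m*t + 2):
  t = 0.5000: term = 10.550640
  t = 1.0000: term = 31.214912
  t = 1.5000: term = 61.567874
  t = 2.0000: term = 4701.031596
Convexity = (1/P) * sum = 4804.365023 / 1030.910609 = 4.660312


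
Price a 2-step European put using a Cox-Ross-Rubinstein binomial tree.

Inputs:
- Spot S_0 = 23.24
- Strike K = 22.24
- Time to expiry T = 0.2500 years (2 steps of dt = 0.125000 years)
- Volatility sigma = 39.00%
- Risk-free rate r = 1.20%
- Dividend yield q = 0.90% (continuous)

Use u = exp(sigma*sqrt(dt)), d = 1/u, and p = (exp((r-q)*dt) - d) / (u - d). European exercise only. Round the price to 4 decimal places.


Answer: Price = V(0,0) = 1.3035

Derivation:
dt = T/N = 0.125000
u = exp(sigma*sqrt(dt)) = 1.147844; d = 1/u = 0.871198
p = (exp((r-q)*dt) - d) / (u - d) = 0.466939
Discount per step: exp(-r*dt) = 0.998501
Stock lattice S(k, i) with i counting down-moves:
  k=0: S(0,0) = 23.2400
  k=1: S(1,0) = 26.6759; S(1,1) = 20.2466
  k=2: S(2,0) = 30.6198; S(2,1) = 23.2400; S(2,2) = 17.6388
Terminal payoffs V(N, i) = max(K - S_T, 0):
  V(2,0) = 0.000000; V(2,1) = 0.000000; V(2,2) = 4.601160
Backward induction: V(k, i) = exp(-r*dt) * [p * V(k+1, i) + (1-p) * V(k+1, i+1)].
  V(1,0) = exp(-r*dt) * [p*0.000000 + (1-p)*0.000000] = 0.000000
  V(1,1) = exp(-r*dt) * [p*0.000000 + (1-p)*4.601160] = 2.449023
  V(0,0) = exp(-r*dt) * [p*0.000000 + (1-p)*2.449023] = 1.303523


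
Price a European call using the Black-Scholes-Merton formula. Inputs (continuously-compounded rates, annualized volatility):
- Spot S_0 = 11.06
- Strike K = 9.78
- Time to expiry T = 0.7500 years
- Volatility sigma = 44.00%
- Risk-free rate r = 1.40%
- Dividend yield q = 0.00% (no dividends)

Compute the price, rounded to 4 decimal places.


Answer: Price = 2.3517

Derivation:
d1 = (ln(S/K) + (r - q + 0.5*sigma^2) * T) / (sigma * sqrt(T)) = 0.54086045
d2 = d1 - sigma * sqrt(T) = 0.15980927
exp(-rT) = 0.98955493; exp(-qT) = 1.00000000
C = S_0 * exp(-qT) * N(d1) - K * exp(-rT) * N(d2)
N(d1) = 0.70569811; N(d2) = 0.56348434
C = 11.0600 * 1.00000000 * 0.70569811 - 9.7800 * 0.98955493 * 0.56348434 = 2.3517


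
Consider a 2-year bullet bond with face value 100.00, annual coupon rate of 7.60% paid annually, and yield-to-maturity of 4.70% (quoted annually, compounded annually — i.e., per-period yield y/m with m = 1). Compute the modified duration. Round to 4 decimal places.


Answer: Modified duration = 1.8445

Derivation:
Coupon per period c = face * coupon_rate / m = 7.600000
Periods per year m = 1; per-period yield y/m = 0.047000
Number of cashflows N = 2
Cashflows (t years, CF_t, discount factor 1/(1+y/m)^(m*t), PV):
  t = 1.0000: CF_t = 7.600000, DF = 0.955110, PV = 7.258835
  t = 2.0000: CF_t = 107.600000, DF = 0.912235, PV = 98.156465
Price P = sum_t PV_t = 105.415299
First compute Macaulay numerator sum_t t * PV_t:
  t * PV_t at t = 1.0000: 7.258835
  t * PV_t at t = 2.0000: 196.312929
Macaulay duration D = 203.571764 / 105.415299 = 1.931141
Modified duration = D / (1 + y/m) = 1.931141 / (1 + 0.047000) = 1.844451


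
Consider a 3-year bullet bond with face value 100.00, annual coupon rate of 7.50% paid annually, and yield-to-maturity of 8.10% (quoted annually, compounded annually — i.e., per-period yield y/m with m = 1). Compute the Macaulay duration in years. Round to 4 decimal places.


Answer: Macaulay duration = 2.7939 years

Derivation:
Coupon per period c = face * coupon_rate / m = 7.500000
Periods per year m = 1; per-period yield y/m = 0.081000
Number of cashflows N = 3
Cashflows (t years, CF_t, discount factor 1/(1+y/m)^(m*t), PV):
  t = 1.0000: CF_t = 7.500000, DF = 0.925069, PV = 6.938020
  t = 2.0000: CF_t = 7.500000, DF = 0.855753, PV = 6.418150
  t = 3.0000: CF_t = 107.500000, DF = 0.791631, PV = 85.100357
Price P = sum_t PV_t = 98.456528
Macaulay numerator sum_t t * PV_t:
  t * PV_t at t = 1.0000: 6.938020
  t * PV_t at t = 2.0000: 12.836300
  t * PV_t at t = 3.0000: 255.301071
Macaulay duration D = (sum_t t * PV_t) / P = 275.075392 / 98.456528 = 2.793877


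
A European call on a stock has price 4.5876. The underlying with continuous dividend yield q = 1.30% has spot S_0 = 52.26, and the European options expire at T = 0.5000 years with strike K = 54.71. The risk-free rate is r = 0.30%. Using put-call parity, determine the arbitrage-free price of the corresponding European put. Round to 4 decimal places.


Answer: Put price = 7.2942

Derivation:
Put-call parity: C - P = S_0 * exp(-qT) - K * exp(-rT).
S_0 * exp(-qT) = 52.2600 * 0.99352108 = 51.92141160
K * exp(-rT) = 54.7100 * 0.99850112 = 54.62799652
P = C - S*exp(-qT) + K*exp(-rT)
P = 4.5876 - 51.92141160 + 54.62799652 = 7.2942


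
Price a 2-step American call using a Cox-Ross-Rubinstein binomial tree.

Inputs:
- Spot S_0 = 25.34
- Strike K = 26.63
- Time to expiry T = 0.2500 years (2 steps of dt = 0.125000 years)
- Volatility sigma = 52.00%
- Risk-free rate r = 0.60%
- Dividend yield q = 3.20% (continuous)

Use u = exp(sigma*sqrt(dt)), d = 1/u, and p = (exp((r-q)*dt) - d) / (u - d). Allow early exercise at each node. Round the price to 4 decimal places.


dt = T/N = 0.125000
u = exp(sigma*sqrt(dt)) = 1.201833; d = 1/u = 0.832062
p = (exp((r-q)*dt) - d) / (u - d) = 0.445392
Discount per step: exp(-r*dt) = 0.999250
Stock lattice S(k, i) with i counting down-moves:
  k=0: S(0,0) = 25.3400
  k=1: S(1,0) = 30.4544; S(1,1) = 21.0845
  k=2: S(2,0) = 36.6012; S(2,1) = 25.3400; S(2,2) = 17.5436
Terminal payoffs V(N, i) = max(S_T - K, 0):
  V(2,0) = 9.971151; V(2,1) = 0.000000; V(2,2) = 0.000000
Backward induction: V(k, i) = exp(-r*dt) * [p * V(k+1, i) + (1-p) * V(k+1, i+1)]; then take max(V_cont, immediate exercise) for American.
  V(1,0) = exp(-r*dt) * [p*9.971151 + (1-p)*0.000000] = 4.437743; exercise = 3.824444; V(1,0) = max -> 4.437743
  V(1,1) = exp(-r*dt) * [p*0.000000 + (1-p)*0.000000] = 0.000000; exercise = 0.000000; V(1,1) = max -> 0.000000
  V(0,0) = exp(-r*dt) * [p*4.437743 + (1-p)*0.000000] = 1.975054; exercise = 0.000000; V(0,0) = max -> 1.975054

Answer: Price = V(0,0) = 1.9751


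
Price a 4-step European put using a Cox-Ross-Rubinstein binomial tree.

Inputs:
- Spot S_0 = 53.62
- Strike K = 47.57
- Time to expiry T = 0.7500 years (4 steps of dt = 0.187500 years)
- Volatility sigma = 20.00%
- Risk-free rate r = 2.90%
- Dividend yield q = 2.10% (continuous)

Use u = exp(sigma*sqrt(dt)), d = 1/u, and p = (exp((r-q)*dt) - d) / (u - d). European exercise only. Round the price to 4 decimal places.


dt = T/N = 0.187500
u = exp(sigma*sqrt(dt)) = 1.090463; d = 1/u = 0.917042
p = (exp((r-q)*dt) - d) / (u - d) = 0.487019
Discount per step: exp(-r*dt) = 0.994577
Stock lattice S(k, i) with i counting down-moves:
  k=0: S(0,0) = 53.6200
  k=1: S(1,0) = 58.4706; S(1,1) = 49.1718
  k=2: S(2,0) = 63.7601; S(2,1) = 53.6200; S(2,2) = 45.0926
  k=3: S(3,0) = 69.5280; S(3,1) = 58.4706; S(3,2) = 49.1718; S(3,3) = 41.3517
  k=4: S(4,0) = 75.8177; S(4,1) = 63.7601; S(4,2) = 53.6200; S(4,3) = 45.0926; S(4,4) = 37.9213
Terminal payoffs V(N, i) = max(K - S_T, 0):
  V(4,0) = 0.000000; V(4,1) = 0.000000; V(4,2) = 0.000000; V(4,3) = 2.477450; V(4,4) = 9.648737
Backward induction: V(k, i) = exp(-r*dt) * [p * V(k+1, i) + (1-p) * V(k+1, i+1)].
  V(3,0) = exp(-r*dt) * [p*0.000000 + (1-p)*0.000000] = 0.000000
  V(3,1) = exp(-r*dt) * [p*0.000000 + (1-p)*0.000000] = 0.000000
  V(3,2) = exp(-r*dt) * [p*0.000000 + (1-p)*2.477450] = 1.263993
  V(3,3) = exp(-r*dt) * [p*2.477450 + (1-p)*9.648737] = 6.122802
  V(2,0) = exp(-r*dt) * [p*0.000000 + (1-p)*0.000000] = 0.000000
  V(2,1) = exp(-r*dt) * [p*0.000000 + (1-p)*1.263993] = 0.644889
  V(2,2) = exp(-r*dt) * [p*1.263993 + (1-p)*6.122802] = 3.736100
  V(1,0) = exp(-r*dt) * [p*0.000000 + (1-p)*0.644889] = 0.329022
  V(1,1) = exp(-r*dt) * [p*0.644889 + (1-p)*3.736100] = 2.218526
  V(0,0) = exp(-r*dt) * [p*0.329022 + (1-p)*2.218526] = 1.291262

Answer: Price = V(0,0) = 1.2913


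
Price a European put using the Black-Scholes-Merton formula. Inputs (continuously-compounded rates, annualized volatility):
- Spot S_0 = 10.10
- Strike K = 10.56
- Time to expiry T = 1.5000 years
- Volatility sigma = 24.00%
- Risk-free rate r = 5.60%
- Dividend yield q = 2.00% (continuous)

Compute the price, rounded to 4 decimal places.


d1 = (ln(S/K) + (r - q + 0.5*sigma^2) * T) / (sigma * sqrt(T)) = 0.17916026
d2 = d1 - sigma * sqrt(T) = -0.11477851
exp(-rT) = 0.91943126; exp(-qT) = 0.97044553
P = K * exp(-rT) * N(-d2) - S_0 * exp(-qT) * N(-d1)
N(-d1) = 0.42890593; N(-d2) = 0.54568966
P = 10.5600 * 0.91943126 * 0.54568966 - 10.1000 * 0.97044553 * 0.42890593 = 1.0943

Answer: Price = 1.0943


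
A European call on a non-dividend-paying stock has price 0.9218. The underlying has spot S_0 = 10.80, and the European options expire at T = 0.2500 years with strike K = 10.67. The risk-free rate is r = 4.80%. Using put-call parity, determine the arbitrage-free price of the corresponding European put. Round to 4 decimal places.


Answer: Put price = 0.6645

Derivation:
Put-call parity: C - P = S_0 * exp(-qT) - K * exp(-rT).
S_0 * exp(-qT) = 10.8000 * 1.00000000 = 10.80000000
K * exp(-rT) = 10.6700 * 0.98807171 = 10.54272518
P = C - S*exp(-qT) + K*exp(-rT)
P = 0.9218 - 10.80000000 + 10.54272518 = 0.6645


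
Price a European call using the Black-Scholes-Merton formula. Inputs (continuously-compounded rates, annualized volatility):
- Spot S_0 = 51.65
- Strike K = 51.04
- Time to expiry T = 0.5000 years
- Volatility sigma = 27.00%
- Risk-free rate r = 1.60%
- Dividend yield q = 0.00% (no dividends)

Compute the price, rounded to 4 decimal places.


Answer: Price = 4.4187

Derivation:
d1 = (ln(S/K) + (r - q + 0.5*sigma^2) * T) / (sigma * sqrt(T)) = 0.19959035
d2 = d1 - sigma * sqrt(T) = 0.00867152
exp(-rT) = 0.99203191; exp(-qT) = 1.00000000
C = S_0 * exp(-qT) * N(d1) - K * exp(-rT) * N(d2)
N(d1) = 0.57909951; N(d2) = 0.50345939
C = 51.6500 * 1.00000000 * 0.57909951 - 51.0400 * 0.99203191 * 0.50345939 = 4.4187


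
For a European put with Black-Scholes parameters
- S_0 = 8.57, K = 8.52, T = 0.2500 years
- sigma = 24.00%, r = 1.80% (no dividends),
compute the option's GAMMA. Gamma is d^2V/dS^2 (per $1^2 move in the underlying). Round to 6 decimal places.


Answer: Gamma = 0.383798

Derivation:
d1 = 0.1462615981; d2 = 0.0262615981
phi(d1) = 0.3946978432; exp(-qT) = 1.0000000000; exp(-rT) = 0.9955101098
Gamma = exp(-qT) * phi(d1) / (S * sigma * sqrt(T)) = 1.0000000000 * 0.3946978432 / (8.5700 * 0.2400 * 0.5000000000) = 0.383798


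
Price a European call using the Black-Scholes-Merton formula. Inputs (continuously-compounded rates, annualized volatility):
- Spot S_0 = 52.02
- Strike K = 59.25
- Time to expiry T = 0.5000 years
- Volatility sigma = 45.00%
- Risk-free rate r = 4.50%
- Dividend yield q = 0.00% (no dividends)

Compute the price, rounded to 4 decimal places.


d1 = (ln(S/K) + (r - q + 0.5*sigma^2) * T) / (sigma * sqrt(T)) = -0.17917306
d2 = d1 - sigma * sqrt(T) = -0.49737112
exp(-rT) = 0.97775124; exp(-qT) = 1.00000000
C = S_0 * exp(-qT) * N(d1) - K * exp(-rT) * N(d2)
N(d1) = 0.42890091; N(d2) = 0.30946369
C = 52.0200 * 1.00000000 * 0.42890091 - 59.2500 * 0.97775124 * 0.30946369 = 4.3836

Answer: Price = 4.3836


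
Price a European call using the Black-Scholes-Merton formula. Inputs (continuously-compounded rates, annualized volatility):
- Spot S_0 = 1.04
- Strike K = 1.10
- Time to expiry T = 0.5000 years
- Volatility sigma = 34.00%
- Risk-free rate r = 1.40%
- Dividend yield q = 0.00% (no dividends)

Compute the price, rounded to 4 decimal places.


Answer: Price = 0.0780

Derivation:
d1 = (ln(S/K) + (r - q + 0.5*sigma^2) * T) / (sigma * sqrt(T)) = -0.08397711
d2 = d1 - sigma * sqrt(T) = -0.32439342
exp(-rT) = 0.99302444; exp(-qT) = 1.00000000
C = S_0 * exp(-qT) * N(d1) - K * exp(-rT) * N(d2)
N(d1) = 0.46653732; N(d2) = 0.37282010
C = 1.0400 * 1.00000000 * 0.46653732 - 1.1000 * 0.99302444 * 0.37282010 = 0.0780


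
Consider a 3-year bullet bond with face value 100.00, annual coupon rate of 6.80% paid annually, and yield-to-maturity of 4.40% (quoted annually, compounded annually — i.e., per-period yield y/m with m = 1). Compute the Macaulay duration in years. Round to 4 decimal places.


Answer: Macaulay duration = 2.8193 years

Derivation:
Coupon per period c = face * coupon_rate / m = 6.800000
Periods per year m = 1; per-period yield y/m = 0.044000
Number of cashflows N = 3
Cashflows (t years, CF_t, discount factor 1/(1+y/m)^(m*t), PV):
  t = 1.0000: CF_t = 6.800000, DF = 0.957854, PV = 6.513410
  t = 2.0000: CF_t = 6.800000, DF = 0.917485, PV = 6.238898
  t = 3.0000: CF_t = 106.800000, DF = 0.878817, PV = 93.857667
Price P = sum_t PV_t = 106.609976
Macaulay numerator sum_t t * PV_t:
  t * PV_t at t = 1.0000: 6.513410
  t * PV_t at t = 2.0000: 12.477797
  t * PV_t at t = 3.0000: 281.573002
Macaulay duration D = (sum_t t * PV_t) / P = 300.564209 / 106.609976 = 2.819288


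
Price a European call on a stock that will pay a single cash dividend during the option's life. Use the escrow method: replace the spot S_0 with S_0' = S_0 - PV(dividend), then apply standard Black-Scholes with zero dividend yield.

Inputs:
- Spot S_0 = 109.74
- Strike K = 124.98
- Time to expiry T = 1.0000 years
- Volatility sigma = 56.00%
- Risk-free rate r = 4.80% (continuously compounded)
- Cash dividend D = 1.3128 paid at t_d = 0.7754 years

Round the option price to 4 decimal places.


PV(D) = D * exp(-r * t_d) = 1.3128 * 0.96346492 = 1.26483675
S_0' = S_0 - PV(D) = 109.7400 - 1.26483675 = 108.47516325
d1 = (ln(S_0'/K) + (r + sigma^2/2)*T) / (sigma*sqrt(T)) = 0.11279913
d2 = d1 - sigma*sqrt(T) = -0.44720087
exp(-rT) = 0.95313379
N(d1) = 0.54490510; N(d2) = 0.32736502
C = S_0' * N(d1) - K * exp(-rT) * N(d2) = 108.47516325 * 0.54490510 - 124.9800 * 0.95313379 * 0.32736502 = 20.1121

Answer: Price = 20.1121


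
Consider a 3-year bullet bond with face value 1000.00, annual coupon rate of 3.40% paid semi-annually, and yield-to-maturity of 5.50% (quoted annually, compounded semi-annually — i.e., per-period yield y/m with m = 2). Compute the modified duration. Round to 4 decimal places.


Answer: Modified duration = 2.7961

Derivation:
Coupon per period c = face * coupon_rate / m = 17.000000
Periods per year m = 2; per-period yield y/m = 0.027500
Number of cashflows N = 6
Cashflows (t years, CF_t, discount factor 1/(1+y/m)^(m*t), PV):
  t = 0.5000: CF_t = 17.000000, DF = 0.973236, PV = 16.545012
  t = 1.0000: CF_t = 17.000000, DF = 0.947188, PV = 16.102202
  t = 1.5000: CF_t = 17.000000, DF = 0.921838, PV = 15.671242
  t = 2.0000: CF_t = 17.000000, DF = 0.897166, PV = 15.251817
  t = 2.5000: CF_t = 17.000000, DF = 0.873154, PV = 14.843618
  t = 3.0000: CF_t = 1017.000000, DF = 0.849785, PV = 864.231257
Price P = sum_t PV_t = 942.645149
First compute Macaulay numerator sum_t t * PV_t:
  t * PV_t at t = 0.5000: 8.272506
  t * PV_t at t = 1.0000: 16.102202
  t * PV_t at t = 1.5000: 23.506864
  t * PV_t at t = 2.0000: 30.503635
  t * PV_t at t = 2.5000: 37.109045
  t * PV_t at t = 3.0000: 2592.693771
Macaulay duration D = 2708.188023 / 942.645149 = 2.872967
Modified duration = D / (1 + y/m) = 2.872967 / (1 + 0.027500) = 2.796075


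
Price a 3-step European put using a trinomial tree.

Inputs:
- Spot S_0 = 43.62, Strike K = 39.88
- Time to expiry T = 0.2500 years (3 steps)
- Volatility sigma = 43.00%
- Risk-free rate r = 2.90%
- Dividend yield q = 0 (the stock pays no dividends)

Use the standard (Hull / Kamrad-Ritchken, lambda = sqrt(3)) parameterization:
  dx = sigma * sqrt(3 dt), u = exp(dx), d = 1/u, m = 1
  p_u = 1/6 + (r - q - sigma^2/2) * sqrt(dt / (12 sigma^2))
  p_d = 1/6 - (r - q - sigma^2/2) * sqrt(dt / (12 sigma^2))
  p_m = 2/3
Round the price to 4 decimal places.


Answer: Price = V(0,0) = 2.0106

Derivation:
dt = T/N = 0.083333; dx = sigma*sqrt(3*dt) = 0.215000
u = exp(dx) = 1.239862; d = 1/u = 0.806541
p_u = 0.154370, p_m = 0.666667, p_d = 0.178963
Discount per step: exp(-r*dt) = 0.997586
Stock lattice S(k, j) with j the centered position index:
  k=0: S(0,+0) = 43.6200
  k=1: S(1,-1) = 35.1813; S(1,+0) = 43.6200; S(1,+1) = 54.0828
  k=2: S(2,-2) = 28.3752; S(2,-1) = 35.1813; S(2,+0) = 43.6200; S(2,+1) = 54.0828; S(2,+2) = 67.0552
  k=3: S(3,-3) = 22.8858; S(3,-2) = 28.3752; S(3,-1) = 35.1813; S(3,+0) = 43.6200; S(3,+1) = 54.0828; S(3,+2) = 67.0552; S(3,+3) = 83.1392
Terminal payoffs V(N, j) = max(K - S_T, 0):
  V(3,-3) = 16.994220; V(3,-2) = 11.504793; V(3,-1) = 4.698662; V(3,+0) = 0.000000; V(3,+1) = 0.000000; V(3,+2) = 0.000000; V(3,+3) = 0.000000
Backward induction: V(k, j) = exp(-r*dt) * [p_u * V(k+1, j+1) + p_m * V(k+1, j) + p_d * V(k+1, j-1)]
  V(2,-2) = exp(-r*dt) * [p_u*4.698662 + p_m*11.504793 + p_d*16.994220] = 11.408930
  V(2,-1) = exp(-r*dt) * [p_u*0.000000 + p_m*4.698662 + p_d*11.504793] = 5.178845
  V(2,+0) = exp(-r*dt) * [p_u*0.000000 + p_m*0.000000 + p_d*4.698662] = 0.838858
  V(2,+1) = exp(-r*dt) * [p_u*0.000000 + p_m*0.000000 + p_d*0.000000] = 0.000000
  V(2,+2) = exp(-r*dt) * [p_u*0.000000 + p_m*0.000000 + p_d*0.000000] = 0.000000
  V(1,-1) = exp(-r*dt) * [p_u*0.838858 + p_m*5.178845 + p_d*11.408930] = 5.610262
  V(1,+0) = exp(-r*dt) * [p_u*0.000000 + p_m*0.838858 + p_d*5.178845] = 1.482474
  V(1,+1) = exp(-r*dt) * [p_u*0.000000 + p_m*0.000000 + p_d*0.838858] = 0.149762
  V(0,+0) = exp(-r*dt) * [p_u*0.149762 + p_m*1.482474 + p_d*5.610262] = 2.010600
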